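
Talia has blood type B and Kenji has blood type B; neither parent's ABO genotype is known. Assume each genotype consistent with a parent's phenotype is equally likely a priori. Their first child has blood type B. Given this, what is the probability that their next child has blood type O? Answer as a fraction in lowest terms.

1/20

Possible genotypes: Talia ∈ {BB, BO}; Kenji ∈ {BB, BO}.
Weight each parental genotype pair by prior × P(type-B child):
  BB × BB: posterior weight 4/15; P(next child type O) = 0.
  BB × BO: posterior weight 4/15; P(next child type O) = 0.
  BO × BB: posterior weight 4/15; P(next child type O) = 0.
  BO × BO: posterior weight 1/5; P(next child type O) = 1/4.
Weighted sum = 1/20.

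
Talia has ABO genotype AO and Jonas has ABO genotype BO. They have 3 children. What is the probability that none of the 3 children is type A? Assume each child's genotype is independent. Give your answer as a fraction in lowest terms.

27/64

ABO cross AO × BO → 1/4 O, 1/4 A, 1/4 B, 1/4 AB.
So P(type A) = 1/4 per child.
P(not type A) = 3/4 for one child; (3/4)^3 = 27/64.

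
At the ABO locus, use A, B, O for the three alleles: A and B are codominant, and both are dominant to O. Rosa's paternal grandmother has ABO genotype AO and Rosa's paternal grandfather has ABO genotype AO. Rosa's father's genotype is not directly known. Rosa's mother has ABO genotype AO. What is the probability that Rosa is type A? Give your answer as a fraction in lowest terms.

3/4

Rosa's father's ABO genotype from AO × AO: 1/4 AA, 1/2 AO, 1/4 OO.
Crossing each possibility with the mother AO and summing P(type A): 1/4·1 + 1/2·3/4 + 1/4·1/2 = 3/4.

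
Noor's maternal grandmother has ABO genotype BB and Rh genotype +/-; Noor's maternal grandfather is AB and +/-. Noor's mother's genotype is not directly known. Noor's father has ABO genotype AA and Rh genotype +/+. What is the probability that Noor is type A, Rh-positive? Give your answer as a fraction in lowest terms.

1/4

Noor's mother's ABO genotype from BB × AB: 1/2 AB, 1/2 BB.
Crossing each possibility with the father AA and summing P(type A): 1/2·1/2 + 1/2·0 = 1/4.
Similarly for Rh via the mother's Rh distribution: P(Rh+) = 1.
Independent loci: 1/4 × 1 = 1/4.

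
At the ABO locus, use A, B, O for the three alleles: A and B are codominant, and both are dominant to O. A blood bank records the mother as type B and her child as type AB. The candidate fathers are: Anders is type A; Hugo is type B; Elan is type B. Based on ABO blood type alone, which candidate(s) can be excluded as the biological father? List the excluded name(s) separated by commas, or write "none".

A candidate is excluded only if no genotype consistent with his phenotype could produce a type AB child with a type B mother.
Hugo (type B): no genotype consistent with that phenotype can produce a type-AB child with a type-B mother.
Elan (type B): no genotype consistent with that phenotype can produce a type-AB child with a type-B mother.

Hugo, Elan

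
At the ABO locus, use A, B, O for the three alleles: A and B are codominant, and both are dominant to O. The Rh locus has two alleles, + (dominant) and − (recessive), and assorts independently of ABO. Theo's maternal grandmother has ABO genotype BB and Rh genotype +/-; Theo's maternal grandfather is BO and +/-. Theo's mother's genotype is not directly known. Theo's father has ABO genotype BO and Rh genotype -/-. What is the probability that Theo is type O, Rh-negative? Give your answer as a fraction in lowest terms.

1/16

Theo's mother's ABO genotype from BB × BO: 1/2 BB, 1/2 BO.
Crossing each possibility with the father BO and summing P(type O): 1/2·0 + 1/2·1/4 = 1/8.
Similarly for Rh via the mother's Rh distribution: P(Rh-) = 1/2.
Independent loci: 1/8 × 1/2 = 1/16.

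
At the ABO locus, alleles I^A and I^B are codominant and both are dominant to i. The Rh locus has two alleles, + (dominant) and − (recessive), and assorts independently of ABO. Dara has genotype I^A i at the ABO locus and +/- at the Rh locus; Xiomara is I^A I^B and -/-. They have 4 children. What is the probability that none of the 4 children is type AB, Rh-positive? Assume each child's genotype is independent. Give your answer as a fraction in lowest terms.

ABO cross I^A i × I^A I^B → 1/2 A, 1/4 B, 1/4 AB.
Rh cross +/- × -/- → 1/2 Rh+, 1/2 Rh-; so P(type AB, Rh-positive) = 1/4 × 1/2 = 1/8 per child.
P(not type AB, Rh-positive) = 7/8 for one child; (7/8)^4 = 2401/4096.

2401/4096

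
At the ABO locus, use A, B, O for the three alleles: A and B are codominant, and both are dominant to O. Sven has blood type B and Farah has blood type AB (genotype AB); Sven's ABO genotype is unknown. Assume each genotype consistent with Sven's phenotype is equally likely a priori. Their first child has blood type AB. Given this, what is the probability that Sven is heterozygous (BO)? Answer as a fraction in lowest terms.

1/3

Possible genotypes: Sven ∈ {BB, BO}; Farah ∈ {AB}.
Weight each parental genotype pair by prior × P(type-AB child):
  BB × AB: posterior weight 2/3.
  BO × AB: posterior weight 1/3.
Sum the posterior weight over pairs where Sven is BO: 1/3.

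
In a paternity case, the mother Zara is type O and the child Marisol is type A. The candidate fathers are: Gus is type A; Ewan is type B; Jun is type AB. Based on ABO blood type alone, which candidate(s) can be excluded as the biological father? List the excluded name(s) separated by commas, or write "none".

A candidate is excluded only if no genotype consistent with his phenotype could produce a type A child with a type O mother.
Ewan (type B): no genotype consistent with that phenotype can produce a type-A child with a type-O mother.

Ewan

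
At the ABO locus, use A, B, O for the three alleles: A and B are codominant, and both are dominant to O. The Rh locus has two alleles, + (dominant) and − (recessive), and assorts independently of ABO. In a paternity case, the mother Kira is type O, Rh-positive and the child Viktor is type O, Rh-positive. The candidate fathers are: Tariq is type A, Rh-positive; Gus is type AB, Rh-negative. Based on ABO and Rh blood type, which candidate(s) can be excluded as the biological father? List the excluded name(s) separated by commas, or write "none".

Gus

A candidate is excluded only if no genotype consistent with his phenotype could produce a type O, Rh-positive child with a type O, Rh-positive mother.
Gus (type AB, Rh-): no genotype consistent with that phenotype can produce a type-O Rh+ child with a type-O mother.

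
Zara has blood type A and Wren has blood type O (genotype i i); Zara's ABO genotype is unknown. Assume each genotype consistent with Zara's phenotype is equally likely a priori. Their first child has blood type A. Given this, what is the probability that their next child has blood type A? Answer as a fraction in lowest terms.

Possible genotypes: Zara ∈ {I^A I^A, I^A i}; Wren ∈ {i i}.
Weight each parental genotype pair by prior × P(type-A child):
  I^A I^A × i i: posterior weight 2/3; P(next child type A) = 1.
  I^A i × i i: posterior weight 1/3; P(next child type A) = 1/2.
Weighted sum = 5/6.

5/6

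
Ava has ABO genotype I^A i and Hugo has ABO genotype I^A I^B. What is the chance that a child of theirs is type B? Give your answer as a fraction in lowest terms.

ABO cross I^A i × I^A I^B → offspring phenotypes: 1/2 A, 1/4 B, 1/4 AB.
So P(type B) = 1/4.

1/4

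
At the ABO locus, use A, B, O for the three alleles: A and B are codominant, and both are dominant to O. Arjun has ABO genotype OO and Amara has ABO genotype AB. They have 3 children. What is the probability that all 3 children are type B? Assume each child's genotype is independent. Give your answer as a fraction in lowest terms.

ABO cross OO × AB → 1/2 A, 1/2 B.
So P(type B) = 1/2 per child.
All 3 independent: (1/2)^3 = 1/8.

1/8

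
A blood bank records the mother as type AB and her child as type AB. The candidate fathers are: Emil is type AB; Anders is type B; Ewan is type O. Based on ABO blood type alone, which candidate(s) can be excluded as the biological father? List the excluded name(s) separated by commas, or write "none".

Ewan

A candidate is excluded only if no genotype consistent with his phenotype could produce a type AB child with a type AB mother.
Ewan (type O): no genotype consistent with that phenotype can produce a type-AB child with a type-AB mother.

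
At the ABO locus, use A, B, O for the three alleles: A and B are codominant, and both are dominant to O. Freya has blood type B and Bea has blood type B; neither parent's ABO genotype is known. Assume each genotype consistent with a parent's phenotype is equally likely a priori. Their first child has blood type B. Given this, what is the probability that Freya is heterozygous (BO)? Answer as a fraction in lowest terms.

7/15

Possible genotypes: Freya ∈ {BB, BO}; Bea ∈ {BB, BO}.
Weight each parental genotype pair by prior × P(type-B child):
  BB × BB: posterior weight 4/15.
  BB × BO: posterior weight 4/15.
  BO × BB: posterior weight 4/15.
  BO × BO: posterior weight 1/5.
Sum the posterior weight over pairs where Freya is BO: 7/15.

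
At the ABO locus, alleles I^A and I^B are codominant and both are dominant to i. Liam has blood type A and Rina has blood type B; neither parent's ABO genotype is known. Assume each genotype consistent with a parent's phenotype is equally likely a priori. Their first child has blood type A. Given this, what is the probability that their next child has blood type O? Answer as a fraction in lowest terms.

1/12

Possible genotypes: Liam ∈ {I^A I^A, I^A i}; Rina ∈ {I^B I^B, I^B i}.
Weight each parental genotype pair by prior × P(type-A child):
  I^A I^A × I^B i: posterior weight 2/3; P(next child type O) = 0.
  I^A i × I^B i: posterior weight 1/3; P(next child type O) = 1/4.
Weighted sum = 1/12.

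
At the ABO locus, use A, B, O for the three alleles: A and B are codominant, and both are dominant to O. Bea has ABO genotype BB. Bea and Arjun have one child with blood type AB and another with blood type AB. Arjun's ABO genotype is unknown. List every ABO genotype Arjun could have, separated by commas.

AA, AB, AO

For each candidate genotype of Arjun, check whether crossing it with BB can produce every observed child phenotype.
  AA → possible child types {AB} ✓
  AB → possible child types {B, AB} ✓
  AO → possible child types {B, AB} ✓
  BB → possible child types {B} ✗
  BO → possible child types {B} ✗
  OO → possible child types {B} ✗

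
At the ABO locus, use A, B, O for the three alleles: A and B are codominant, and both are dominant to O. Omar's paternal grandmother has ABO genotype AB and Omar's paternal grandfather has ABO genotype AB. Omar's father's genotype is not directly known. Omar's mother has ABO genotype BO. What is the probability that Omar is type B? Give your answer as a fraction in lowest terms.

1/2

Omar's father's ABO genotype from AB × AB: 1/4 AA, 1/2 AB, 1/4 BB.
Crossing each possibility with the mother BO and summing P(type B): 1/4·0 + 1/2·1/2 + 1/4·1 = 1/2.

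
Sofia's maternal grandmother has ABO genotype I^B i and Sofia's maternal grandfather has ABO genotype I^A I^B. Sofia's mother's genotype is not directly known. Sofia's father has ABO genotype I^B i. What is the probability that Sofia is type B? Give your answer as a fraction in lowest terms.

5/8

Sofia's mother's ABO genotype from I^B i × I^A I^B: 1/4 I^A I^B, 1/4 I^A i, 1/4 I^B I^B, 1/4 I^B i.
Crossing each possibility with the father I^B i and summing P(type B): 1/4·1/2 + 1/4·1/4 + 1/4·1 + 1/4·3/4 = 5/8.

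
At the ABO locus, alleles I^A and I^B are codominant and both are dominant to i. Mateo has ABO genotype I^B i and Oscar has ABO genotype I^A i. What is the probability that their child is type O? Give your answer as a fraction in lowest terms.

1/4

ABO cross I^B i × I^A i → offspring phenotypes: 1/4 O, 1/4 A, 1/4 B, 1/4 AB.
So P(type O) = 1/4.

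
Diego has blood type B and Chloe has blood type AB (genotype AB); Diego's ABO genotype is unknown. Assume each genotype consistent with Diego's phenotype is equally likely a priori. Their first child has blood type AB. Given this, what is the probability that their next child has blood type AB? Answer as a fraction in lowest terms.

Possible genotypes: Diego ∈ {BB, BO}; Chloe ∈ {AB}.
Weight each parental genotype pair by prior × P(type-AB child):
  BB × AB: posterior weight 2/3; P(next child type AB) = 1/2.
  BO × AB: posterior weight 1/3; P(next child type AB) = 1/4.
Weighted sum = 5/12.

5/12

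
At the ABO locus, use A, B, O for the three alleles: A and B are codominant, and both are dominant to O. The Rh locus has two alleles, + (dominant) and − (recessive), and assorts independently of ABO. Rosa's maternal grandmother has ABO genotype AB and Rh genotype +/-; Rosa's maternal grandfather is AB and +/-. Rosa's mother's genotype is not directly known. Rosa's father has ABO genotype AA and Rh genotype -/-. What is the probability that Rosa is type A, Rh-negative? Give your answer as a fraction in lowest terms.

Rosa's mother's ABO genotype from AB × AB: 1/4 AA, 1/2 AB, 1/4 BB.
Crossing each possibility with the father AA and summing P(type A): 1/4·1 + 1/2·1/2 + 1/4·0 = 1/2.
Similarly for Rh via the mother's Rh distribution: P(Rh-) = 1/2.
Independent loci: 1/2 × 1/2 = 1/4.

1/4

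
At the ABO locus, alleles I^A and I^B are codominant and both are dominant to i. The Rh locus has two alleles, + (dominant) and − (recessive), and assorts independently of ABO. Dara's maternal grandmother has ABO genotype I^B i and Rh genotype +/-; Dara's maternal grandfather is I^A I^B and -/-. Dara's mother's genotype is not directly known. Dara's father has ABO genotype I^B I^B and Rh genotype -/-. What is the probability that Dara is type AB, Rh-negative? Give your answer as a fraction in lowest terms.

3/16

Dara's mother's ABO genotype from I^B i × I^A I^B: 1/4 I^A I^B, 1/4 I^A i, 1/4 I^B I^B, 1/4 I^B i.
Crossing each possibility with the father I^B I^B and summing P(type AB): 1/4·1/2 + 1/4·1/2 + 1/4·0 + 1/4·0 = 1/4.
Similarly for Rh via the mother's Rh distribution: P(Rh-) = 3/4.
Independent loci: 1/4 × 3/4 = 3/16.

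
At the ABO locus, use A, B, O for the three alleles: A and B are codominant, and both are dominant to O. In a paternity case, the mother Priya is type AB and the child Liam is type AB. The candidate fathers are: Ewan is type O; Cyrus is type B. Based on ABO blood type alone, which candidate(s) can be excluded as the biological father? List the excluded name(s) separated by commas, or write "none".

A candidate is excluded only if no genotype consistent with his phenotype could produce a type AB child with a type AB mother.
Ewan (type O): no genotype consistent with that phenotype can produce a type-AB child with a type-AB mother.

Ewan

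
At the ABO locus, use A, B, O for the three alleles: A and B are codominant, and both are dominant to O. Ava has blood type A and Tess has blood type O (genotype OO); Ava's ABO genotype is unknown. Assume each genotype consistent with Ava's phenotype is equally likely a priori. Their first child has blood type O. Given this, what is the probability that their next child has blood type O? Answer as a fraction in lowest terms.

1/2

Possible genotypes: Ava ∈ {AA, AO}; Tess ∈ {OO}.
Weight each parental genotype pair by prior × P(type-O child):
  AO × OO: posterior weight 1; P(next child type O) = 1/2.
Weighted sum = 1/2.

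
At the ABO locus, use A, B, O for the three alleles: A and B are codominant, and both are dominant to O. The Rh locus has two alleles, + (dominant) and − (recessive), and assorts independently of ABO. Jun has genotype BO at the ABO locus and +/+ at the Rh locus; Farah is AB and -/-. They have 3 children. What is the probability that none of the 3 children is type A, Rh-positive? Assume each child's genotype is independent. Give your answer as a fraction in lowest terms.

ABO cross BO × AB → 1/4 A, 1/2 B, 1/4 AB.
Rh cross +/+ × -/- → 1 Rh+; so P(type A, Rh-positive) = 1/4 × 1 = 1/4 per child.
P(not type A, Rh-positive) = 3/4 for one child; (3/4)^3 = 27/64.

27/64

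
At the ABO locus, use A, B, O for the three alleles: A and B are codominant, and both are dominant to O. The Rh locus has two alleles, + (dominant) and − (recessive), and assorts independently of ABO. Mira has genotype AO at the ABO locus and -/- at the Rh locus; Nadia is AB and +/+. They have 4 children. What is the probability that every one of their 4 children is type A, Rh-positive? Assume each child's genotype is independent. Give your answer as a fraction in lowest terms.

1/16

ABO cross AO × AB → 1/2 A, 1/4 B, 1/4 AB.
Rh cross -/- × +/+ → 1 Rh+; so P(type A, Rh-positive) = 1/2 × 1 = 1/2 per child.
All 4 independent: (1/2)^4 = 1/16.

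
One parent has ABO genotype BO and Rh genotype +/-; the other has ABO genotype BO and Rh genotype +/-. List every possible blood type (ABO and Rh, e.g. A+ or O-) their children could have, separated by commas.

Gametes from BO × BO give offspring ABO genotypes BB, BO, OO, i.e. phenotypes O, B.
Rh cross +/- × +/- → phenotypes Rh+, Rh-.
Combining independently: O+, O-, B+, B-.

O+, O-, B+, B-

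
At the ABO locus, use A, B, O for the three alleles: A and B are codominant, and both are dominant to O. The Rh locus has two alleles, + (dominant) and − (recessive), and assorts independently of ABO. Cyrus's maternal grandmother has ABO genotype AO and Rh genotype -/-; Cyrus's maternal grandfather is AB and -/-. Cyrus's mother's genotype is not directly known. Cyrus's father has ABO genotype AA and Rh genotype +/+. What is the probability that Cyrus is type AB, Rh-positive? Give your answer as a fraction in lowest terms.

Cyrus's mother's ABO genotype from AO × AB: 1/4 AA, 1/4 AB, 1/4 AO, 1/4 BO.
Crossing each possibility with the father AA and summing P(type AB): 1/4·0 + 1/4·1/2 + 1/4·0 + 1/4·1/2 = 1/4.
Similarly for Rh via the mother's Rh distribution: P(Rh+) = 1.
Independent loci: 1/4 × 1 = 1/4.

1/4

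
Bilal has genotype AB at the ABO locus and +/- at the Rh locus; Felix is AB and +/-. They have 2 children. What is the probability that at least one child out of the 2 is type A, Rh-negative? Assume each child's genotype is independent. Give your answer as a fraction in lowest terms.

31/256

ABO cross AB × AB → 1/4 A, 1/4 B, 1/2 AB.
Rh cross +/- × +/- → 3/4 Rh+, 1/4 Rh-; so P(type A, Rh-negative) = 1/4 × 1/4 = 1/16 per child.
P(none) = (15/16)^2 = 225/256; P(at least one) = 1 − 225/256 = 31/256.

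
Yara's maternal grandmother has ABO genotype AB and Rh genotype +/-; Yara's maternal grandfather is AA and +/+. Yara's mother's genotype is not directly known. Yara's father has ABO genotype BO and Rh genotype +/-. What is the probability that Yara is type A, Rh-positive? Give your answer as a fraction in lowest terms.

Yara's mother's ABO genotype from AB × AA: 1/2 AA, 1/2 AB.
Crossing each possibility with the father BO and summing P(type A): 1/2·1/2 + 1/2·1/4 = 3/8.
Similarly for Rh via the mother's Rh distribution: P(Rh+) = 7/8.
Independent loci: 3/8 × 7/8 = 21/64.

21/64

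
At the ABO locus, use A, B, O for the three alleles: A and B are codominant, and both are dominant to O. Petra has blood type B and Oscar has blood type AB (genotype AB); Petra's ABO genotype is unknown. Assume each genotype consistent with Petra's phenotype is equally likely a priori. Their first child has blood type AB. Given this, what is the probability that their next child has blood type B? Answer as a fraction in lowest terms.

Possible genotypes: Petra ∈ {BB, BO}; Oscar ∈ {AB}.
Weight each parental genotype pair by prior × P(type-AB child):
  BB × AB: posterior weight 2/3; P(next child type B) = 1/2.
  BO × AB: posterior weight 1/3; P(next child type B) = 1/2.
Weighted sum = 1/2.

1/2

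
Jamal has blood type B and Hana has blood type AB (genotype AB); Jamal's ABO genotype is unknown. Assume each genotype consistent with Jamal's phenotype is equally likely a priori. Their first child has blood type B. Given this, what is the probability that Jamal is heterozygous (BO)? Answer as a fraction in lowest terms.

1/2

Possible genotypes: Jamal ∈ {BB, BO}; Hana ∈ {AB}.
Weight each parental genotype pair by prior × P(type-B child):
  BB × AB: posterior weight 1/2.
  BO × AB: posterior weight 1/2.
Sum the posterior weight over pairs where Jamal is BO: 1/2.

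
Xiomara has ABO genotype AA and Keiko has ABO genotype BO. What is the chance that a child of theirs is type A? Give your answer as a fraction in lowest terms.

ABO cross AA × BO → offspring phenotypes: 1/2 A, 1/2 AB.
So P(type A) = 1/2.

1/2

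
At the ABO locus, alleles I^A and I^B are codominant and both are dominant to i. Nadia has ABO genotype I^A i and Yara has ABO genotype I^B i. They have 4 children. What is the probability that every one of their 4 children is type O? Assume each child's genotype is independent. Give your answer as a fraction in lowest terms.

1/256

ABO cross I^A i × I^B i → 1/4 O, 1/4 A, 1/4 B, 1/4 AB.
So P(type O) = 1/4 per child.
All 4 independent: (1/4)^4 = 1/256.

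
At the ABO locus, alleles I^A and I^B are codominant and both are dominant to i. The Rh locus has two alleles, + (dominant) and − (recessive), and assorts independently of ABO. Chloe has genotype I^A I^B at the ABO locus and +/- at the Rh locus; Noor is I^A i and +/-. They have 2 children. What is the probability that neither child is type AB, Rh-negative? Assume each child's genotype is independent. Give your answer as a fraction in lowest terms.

225/256

ABO cross I^A I^B × I^A i → 1/2 A, 1/4 B, 1/4 AB.
Rh cross +/- × +/- → 3/4 Rh+, 1/4 Rh-; so P(type AB, Rh-negative) = 1/4 × 1/4 = 1/16 per child.
P(not type AB, Rh-negative) = 15/16 for one child; (15/16)^2 = 225/256.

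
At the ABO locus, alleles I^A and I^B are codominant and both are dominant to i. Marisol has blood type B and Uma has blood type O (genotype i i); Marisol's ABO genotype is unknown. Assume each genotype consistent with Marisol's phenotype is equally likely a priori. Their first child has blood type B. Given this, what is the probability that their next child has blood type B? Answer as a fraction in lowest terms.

5/6

Possible genotypes: Marisol ∈ {I^B I^B, I^B i}; Uma ∈ {i i}.
Weight each parental genotype pair by prior × P(type-B child):
  I^B I^B × i i: posterior weight 2/3; P(next child type B) = 1.
  I^B i × i i: posterior weight 1/3; P(next child type B) = 1/2.
Weighted sum = 5/6.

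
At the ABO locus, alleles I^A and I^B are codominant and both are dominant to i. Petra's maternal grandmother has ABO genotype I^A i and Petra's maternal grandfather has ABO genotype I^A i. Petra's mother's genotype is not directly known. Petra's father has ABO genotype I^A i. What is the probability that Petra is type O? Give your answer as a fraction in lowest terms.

Petra's mother's ABO genotype from I^A i × I^A i: 1/4 I^A I^A, 1/2 I^A i, 1/4 i i.
Crossing each possibility with the father I^A i and summing P(type O): 1/4·0 + 1/2·1/4 + 1/4·1/2 = 1/4.

1/4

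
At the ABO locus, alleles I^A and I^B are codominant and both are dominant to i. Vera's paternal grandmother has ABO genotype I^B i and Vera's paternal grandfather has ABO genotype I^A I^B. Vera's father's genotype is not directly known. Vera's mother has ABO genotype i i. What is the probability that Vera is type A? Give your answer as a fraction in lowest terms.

Vera's father's ABO genotype from I^B i × I^A I^B: 1/4 I^A I^B, 1/4 I^A i, 1/4 I^B I^B, 1/4 I^B i.
Crossing each possibility with the mother i i and summing P(type A): 1/4·1/2 + 1/4·1/2 + 1/4·0 + 1/4·0 = 1/4.

1/4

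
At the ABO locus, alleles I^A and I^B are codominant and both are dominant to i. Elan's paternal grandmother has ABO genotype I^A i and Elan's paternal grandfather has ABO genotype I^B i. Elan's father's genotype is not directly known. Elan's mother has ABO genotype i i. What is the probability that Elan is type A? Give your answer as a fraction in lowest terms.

Elan's father's ABO genotype from I^A i × I^B i: 1/4 I^A I^B, 1/4 I^A i, 1/4 I^B i, 1/4 i i.
Crossing each possibility with the mother i i and summing P(type A): 1/4·1/2 + 1/4·1/2 + 1/4·0 + 1/4·0 = 1/4.

1/4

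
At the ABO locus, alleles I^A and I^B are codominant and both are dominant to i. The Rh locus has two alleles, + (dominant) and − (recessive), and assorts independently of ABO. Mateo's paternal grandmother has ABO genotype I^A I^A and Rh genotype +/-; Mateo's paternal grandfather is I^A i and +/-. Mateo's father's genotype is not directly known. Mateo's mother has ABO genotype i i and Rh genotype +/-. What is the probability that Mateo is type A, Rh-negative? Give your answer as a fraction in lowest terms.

3/16

Mateo's father's ABO genotype from I^A I^A × I^A i: 1/2 I^A I^A, 1/2 I^A i.
Crossing each possibility with the mother i i and summing P(type A): 1/2·1 + 1/2·1/2 = 3/4.
Similarly for Rh via the father's Rh distribution: P(Rh-) = 1/4.
Independent loci: 3/4 × 1/4 = 3/16.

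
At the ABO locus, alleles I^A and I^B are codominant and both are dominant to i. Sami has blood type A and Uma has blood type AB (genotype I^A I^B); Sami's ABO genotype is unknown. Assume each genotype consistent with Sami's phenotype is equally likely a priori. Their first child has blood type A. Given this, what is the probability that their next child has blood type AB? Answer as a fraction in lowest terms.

3/8

Possible genotypes: Sami ∈ {I^A I^A, I^A i}; Uma ∈ {I^A I^B}.
Weight each parental genotype pair by prior × P(type-A child):
  I^A I^A × I^A I^B: posterior weight 1/2; P(next child type AB) = 1/2.
  I^A i × I^A I^B: posterior weight 1/2; P(next child type AB) = 1/4.
Weighted sum = 3/8.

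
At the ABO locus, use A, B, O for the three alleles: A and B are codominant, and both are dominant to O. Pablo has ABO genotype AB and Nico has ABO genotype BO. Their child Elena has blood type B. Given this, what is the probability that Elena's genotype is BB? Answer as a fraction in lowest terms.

Cross AB × BO → 1/4 AB, 1/4 AO, 1/4 BB, 1/4 BO.
Type-B genotypes among offspring: BB (1/4), BO (1/4); total 1/2.
P(BB | type B) = (1/4) / (1/2) = 1/2.

1/2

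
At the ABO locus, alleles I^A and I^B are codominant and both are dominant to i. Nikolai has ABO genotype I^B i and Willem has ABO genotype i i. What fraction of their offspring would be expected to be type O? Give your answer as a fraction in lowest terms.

ABO cross I^B i × i i → offspring phenotypes: 1/2 O, 1/2 B.
So P(type O) = 1/2.

1/2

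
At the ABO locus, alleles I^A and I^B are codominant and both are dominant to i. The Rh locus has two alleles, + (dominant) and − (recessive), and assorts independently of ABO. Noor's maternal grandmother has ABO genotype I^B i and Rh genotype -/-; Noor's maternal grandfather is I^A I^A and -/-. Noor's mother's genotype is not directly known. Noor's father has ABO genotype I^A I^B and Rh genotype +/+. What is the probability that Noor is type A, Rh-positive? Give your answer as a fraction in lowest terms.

Noor's mother's ABO genotype from I^B i × I^A I^A: 1/2 I^A I^B, 1/2 I^A i.
Crossing each possibility with the father I^A I^B and summing P(type A): 1/2·1/4 + 1/2·1/2 = 3/8.
Similarly for Rh via the mother's Rh distribution: P(Rh+) = 1.
Independent loci: 3/8 × 1 = 3/8.

3/8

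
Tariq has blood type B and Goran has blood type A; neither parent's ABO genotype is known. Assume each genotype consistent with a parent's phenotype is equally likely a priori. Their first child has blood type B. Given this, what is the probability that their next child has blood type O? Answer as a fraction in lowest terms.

Possible genotypes: Tariq ∈ {I^B I^B, I^B i}; Goran ∈ {I^A I^A, I^A i}.
Weight each parental genotype pair by prior × P(type-B child):
  I^B I^B × I^A i: posterior weight 2/3; P(next child type O) = 0.
  I^B i × I^A i: posterior weight 1/3; P(next child type O) = 1/4.
Weighted sum = 1/12.

1/12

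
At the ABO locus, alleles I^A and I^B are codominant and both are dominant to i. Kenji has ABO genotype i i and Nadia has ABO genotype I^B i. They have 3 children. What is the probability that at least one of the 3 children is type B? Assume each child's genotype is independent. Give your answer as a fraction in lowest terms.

ABO cross i i × I^B i → 1/2 O, 1/2 B.
So P(type B) = 1/2 per child.
P(none) = (1/2)^3 = 1/8; P(at least one) = 1 − 1/8 = 7/8.

7/8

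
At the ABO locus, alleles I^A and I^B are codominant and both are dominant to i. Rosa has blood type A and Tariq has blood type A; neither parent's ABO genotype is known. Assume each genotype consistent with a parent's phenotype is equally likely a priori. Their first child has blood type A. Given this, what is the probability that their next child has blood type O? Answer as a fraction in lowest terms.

1/20

Possible genotypes: Rosa ∈ {I^A I^A, I^A i}; Tariq ∈ {I^A I^A, I^A i}.
Weight each parental genotype pair by prior × P(type-A child):
  I^A I^A × I^A I^A: posterior weight 4/15; P(next child type O) = 0.
  I^A I^A × I^A i: posterior weight 4/15; P(next child type O) = 0.
  I^A i × I^A I^A: posterior weight 4/15; P(next child type O) = 0.
  I^A i × I^A i: posterior weight 1/5; P(next child type O) = 1/4.
Weighted sum = 1/20.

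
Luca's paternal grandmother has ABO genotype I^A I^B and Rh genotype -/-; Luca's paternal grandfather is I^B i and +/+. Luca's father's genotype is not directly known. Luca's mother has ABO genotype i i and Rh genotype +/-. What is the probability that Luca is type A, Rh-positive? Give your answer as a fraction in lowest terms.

3/16

Luca's father's ABO genotype from I^A I^B × I^B i: 1/4 I^A I^B, 1/4 I^A i, 1/4 I^B I^B, 1/4 I^B i.
Crossing each possibility with the mother i i and summing P(type A): 1/4·1/2 + 1/4·1/2 + 1/4·0 + 1/4·0 = 1/4.
Similarly for Rh via the father's Rh distribution: P(Rh+) = 3/4.
Independent loci: 1/4 × 3/4 = 3/16.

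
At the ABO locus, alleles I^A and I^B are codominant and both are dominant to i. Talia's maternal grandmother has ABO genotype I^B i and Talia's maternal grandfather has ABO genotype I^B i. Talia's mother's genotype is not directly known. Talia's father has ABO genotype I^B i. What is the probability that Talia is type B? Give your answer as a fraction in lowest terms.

Talia's mother's ABO genotype from I^B i × I^B i: 1/4 I^B I^B, 1/2 I^B i, 1/4 i i.
Crossing each possibility with the father I^B i and summing P(type B): 1/4·1 + 1/2·3/4 + 1/4·1/2 = 3/4.

3/4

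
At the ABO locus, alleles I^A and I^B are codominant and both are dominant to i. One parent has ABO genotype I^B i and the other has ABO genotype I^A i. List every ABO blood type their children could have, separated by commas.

O, A, B, AB

Gametes from I^B i × I^A i give offspring ABO genotypes I^A I^B, I^A i, I^B i, i i, i.e. phenotypes O, A, B, AB.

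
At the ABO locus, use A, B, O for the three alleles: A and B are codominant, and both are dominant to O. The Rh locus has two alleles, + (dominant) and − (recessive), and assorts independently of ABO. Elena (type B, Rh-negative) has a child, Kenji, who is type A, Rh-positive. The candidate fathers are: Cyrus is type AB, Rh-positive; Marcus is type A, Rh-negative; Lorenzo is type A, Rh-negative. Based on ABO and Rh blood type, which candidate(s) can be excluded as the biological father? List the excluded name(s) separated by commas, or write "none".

Marcus, Lorenzo

A candidate is excluded only if no genotype consistent with his phenotype could produce a type A, Rh-positive child with a type B, Rh-negative mother.
Marcus (type A, Rh-): no genotype consistent with that phenotype can produce a type-A Rh+ child with a type-B mother.
Lorenzo (type A, Rh-): no genotype consistent with that phenotype can produce a type-A Rh+ child with a type-B mother.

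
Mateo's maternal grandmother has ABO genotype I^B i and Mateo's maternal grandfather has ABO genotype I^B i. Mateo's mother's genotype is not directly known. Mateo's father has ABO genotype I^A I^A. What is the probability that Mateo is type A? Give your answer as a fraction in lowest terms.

Mateo's mother's ABO genotype from I^B i × I^B i: 1/4 I^B I^B, 1/2 I^B i, 1/4 i i.
Crossing each possibility with the father I^A I^A and summing P(type A): 1/4·0 + 1/2·1/2 + 1/4·1 = 1/2.

1/2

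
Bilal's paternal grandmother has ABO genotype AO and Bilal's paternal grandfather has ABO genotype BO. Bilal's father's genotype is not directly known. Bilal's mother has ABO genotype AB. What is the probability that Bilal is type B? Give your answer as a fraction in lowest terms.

Bilal's father's ABO genotype from AO × BO: 1/4 AB, 1/4 AO, 1/4 BO, 1/4 OO.
Crossing each possibility with the mother AB and summing P(type B): 1/4·1/4 + 1/4·1/4 + 1/4·1/2 + 1/4·1/2 = 3/8.

3/8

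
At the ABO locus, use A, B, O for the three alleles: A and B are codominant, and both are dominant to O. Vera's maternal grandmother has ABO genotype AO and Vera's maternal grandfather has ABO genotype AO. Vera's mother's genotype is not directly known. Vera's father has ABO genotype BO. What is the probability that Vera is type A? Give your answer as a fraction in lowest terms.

1/4

Vera's mother's ABO genotype from AO × AO: 1/4 AA, 1/2 AO, 1/4 OO.
Crossing each possibility with the father BO and summing P(type A): 1/4·1/2 + 1/2·1/4 + 1/4·0 = 1/4.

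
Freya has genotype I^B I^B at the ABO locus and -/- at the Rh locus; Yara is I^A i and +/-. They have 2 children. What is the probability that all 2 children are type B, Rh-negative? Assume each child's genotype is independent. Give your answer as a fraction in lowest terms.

ABO cross I^B I^B × I^A i → 1/2 B, 1/2 AB.
Rh cross -/- × +/- → 1/2 Rh+, 1/2 Rh-; so P(type B, Rh-negative) = 1/2 × 1/2 = 1/4 per child.
All 2 independent: (1/4)^2 = 1/16.

1/16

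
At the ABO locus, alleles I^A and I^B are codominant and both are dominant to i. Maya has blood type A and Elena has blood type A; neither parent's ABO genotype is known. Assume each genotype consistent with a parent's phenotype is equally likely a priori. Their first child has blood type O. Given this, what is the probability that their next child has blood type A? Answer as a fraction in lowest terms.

3/4

Possible genotypes: Maya ∈ {I^A I^A, I^A i}; Elena ∈ {I^A I^A, I^A i}.
Weight each parental genotype pair by prior × P(type-O child):
  I^A i × I^A i: posterior weight 1; P(next child type A) = 3/4.
Weighted sum = 3/4.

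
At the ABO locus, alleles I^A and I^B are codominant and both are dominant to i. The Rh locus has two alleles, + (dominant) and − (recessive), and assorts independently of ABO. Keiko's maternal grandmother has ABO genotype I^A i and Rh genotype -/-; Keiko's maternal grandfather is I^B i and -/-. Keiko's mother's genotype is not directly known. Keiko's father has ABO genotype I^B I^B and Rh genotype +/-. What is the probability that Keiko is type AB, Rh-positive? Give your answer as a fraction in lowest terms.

1/8

Keiko's mother's ABO genotype from I^A i × I^B i: 1/4 I^A I^B, 1/4 I^A i, 1/4 I^B i, 1/4 i i.
Crossing each possibility with the father I^B I^B and summing P(type AB): 1/4·1/2 + 1/4·1/2 + 1/4·0 + 1/4·0 = 1/4.
Similarly for Rh via the mother's Rh distribution: P(Rh+) = 1/2.
Independent loci: 1/4 × 1/2 = 1/8.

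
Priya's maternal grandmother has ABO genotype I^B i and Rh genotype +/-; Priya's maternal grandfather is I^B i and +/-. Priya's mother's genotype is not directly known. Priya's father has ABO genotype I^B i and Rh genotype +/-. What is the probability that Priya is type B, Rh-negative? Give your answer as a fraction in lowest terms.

Priya's mother's ABO genotype from I^B i × I^B i: 1/4 I^B I^B, 1/2 I^B i, 1/4 i i.
Crossing each possibility with the father I^B i and summing P(type B): 1/4·1 + 1/2·3/4 + 1/4·1/2 = 3/4.
Similarly for Rh via the mother's Rh distribution: P(Rh-) = 1/4.
Independent loci: 3/4 × 1/4 = 3/16.

3/16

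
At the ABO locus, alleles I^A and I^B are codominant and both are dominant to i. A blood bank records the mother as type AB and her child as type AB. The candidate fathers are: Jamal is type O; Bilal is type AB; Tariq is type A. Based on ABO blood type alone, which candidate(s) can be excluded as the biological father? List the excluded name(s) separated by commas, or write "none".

Jamal

A candidate is excluded only if no genotype consistent with his phenotype could produce a type AB child with a type AB mother.
Jamal (type O): no genotype consistent with that phenotype can produce a type-AB child with a type-AB mother.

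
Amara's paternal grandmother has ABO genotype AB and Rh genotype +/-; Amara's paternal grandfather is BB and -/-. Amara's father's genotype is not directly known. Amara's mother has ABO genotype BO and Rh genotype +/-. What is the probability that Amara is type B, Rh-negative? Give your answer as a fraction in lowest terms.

9/32

Amara's father's ABO genotype from AB × BB: 1/2 AB, 1/2 BB.
Crossing each possibility with the mother BO and summing P(type B): 1/2·1/2 + 1/2·1 = 3/4.
Similarly for Rh via the father's Rh distribution: P(Rh-) = 3/8.
Independent loci: 3/4 × 3/8 = 9/32.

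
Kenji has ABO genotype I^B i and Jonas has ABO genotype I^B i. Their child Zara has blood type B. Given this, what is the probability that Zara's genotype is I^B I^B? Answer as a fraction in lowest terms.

Cross I^B i × I^B i → 1/4 I^B I^B, 1/2 I^B i, 1/4 i i.
Type-B genotypes among offspring: I^B I^B (1/4), I^B i (1/2); total 3/4.
P(I^B I^B | type B) = (1/4) / (3/4) = 1/3.

1/3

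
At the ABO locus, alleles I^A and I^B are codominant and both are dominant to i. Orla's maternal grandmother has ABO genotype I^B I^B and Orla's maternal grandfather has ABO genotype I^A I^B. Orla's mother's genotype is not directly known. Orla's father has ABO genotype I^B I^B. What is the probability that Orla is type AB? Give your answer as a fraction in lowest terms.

Orla's mother's ABO genotype from I^B I^B × I^A I^B: 1/2 I^A I^B, 1/2 I^B I^B.
Crossing each possibility with the father I^B I^B and summing P(type AB): 1/2·1/2 + 1/2·0 = 1/4.

1/4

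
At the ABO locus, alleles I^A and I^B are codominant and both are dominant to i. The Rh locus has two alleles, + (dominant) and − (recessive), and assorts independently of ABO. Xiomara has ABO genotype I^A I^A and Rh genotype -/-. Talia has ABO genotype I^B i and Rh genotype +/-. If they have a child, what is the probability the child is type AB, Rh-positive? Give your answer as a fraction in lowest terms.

1/4

ABO cross I^A I^A × I^B i → offspring phenotypes: 1/2 A, 1/2 AB.
Rh cross -/- × +/- → 1/2 Rh+, 1/2 Rh-.
Independent loci: P(type AB, Rh-positive) = 1/2 × 1/2 = 1/4.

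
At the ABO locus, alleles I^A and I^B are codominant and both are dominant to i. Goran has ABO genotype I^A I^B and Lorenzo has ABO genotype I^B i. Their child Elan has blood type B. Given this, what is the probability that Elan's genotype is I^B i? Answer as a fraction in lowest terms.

1/2

Cross I^A I^B × I^B i → 1/4 I^A I^B, 1/4 I^A i, 1/4 I^B I^B, 1/4 I^B i.
Type-B genotypes among offspring: I^B I^B (1/4), I^B i (1/4); total 1/2.
P(I^B i | type B) = (1/4) / (1/2) = 1/2.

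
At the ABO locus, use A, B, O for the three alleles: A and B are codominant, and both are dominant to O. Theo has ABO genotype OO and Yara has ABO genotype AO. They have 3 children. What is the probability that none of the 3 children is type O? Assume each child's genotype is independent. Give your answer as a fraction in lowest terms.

ABO cross OO × AO → 1/2 O, 1/2 A.
So P(type O) = 1/2 per child.
P(not type O) = 1/2 for one child; (1/2)^3 = 1/8.

1/8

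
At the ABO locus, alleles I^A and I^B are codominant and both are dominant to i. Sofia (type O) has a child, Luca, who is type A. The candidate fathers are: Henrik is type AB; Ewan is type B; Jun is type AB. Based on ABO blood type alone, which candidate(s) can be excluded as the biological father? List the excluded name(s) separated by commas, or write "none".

A candidate is excluded only if no genotype consistent with his phenotype could produce a type A child with a type O mother.
Ewan (type B): no genotype consistent with that phenotype can produce a type-A child with a type-O mother.

Ewan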